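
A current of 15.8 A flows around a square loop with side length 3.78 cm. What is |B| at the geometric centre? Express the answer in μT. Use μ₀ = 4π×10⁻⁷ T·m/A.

B ≈ 473 μT

Each side is a finite straight segment at perpendicular distance d = a/(2 tan(π/4)) = 0.0189 m from the centre, with end-angles ±π/4.
One side contributes B₁ = (μ₀I/4πd)·2 sin(π/4) = 1.18×10⁻⁴ T.
All 4 sides add in the same direction: B = 4 × 1.18×10⁻⁴ = 4.73×10⁻⁴ T.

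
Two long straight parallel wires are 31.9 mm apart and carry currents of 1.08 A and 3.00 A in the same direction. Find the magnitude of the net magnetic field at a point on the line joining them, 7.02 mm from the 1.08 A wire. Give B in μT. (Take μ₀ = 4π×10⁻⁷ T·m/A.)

B ≈ 6.65 μT

Each long wire gives B = μ₀I/(2πd). Distances are d₁ = 0.00702 m and d₂ = 0.02488 m.
B₁ = 3.08×10⁻⁵ T, B₂ = 2.41×10⁻⁵ T.
Between parallel currents the two contributions point in opposite directions, so they subtract. B = |B₁ − B₂| = |3.08×10⁻⁵ − 2.41×10⁻⁵| = 6.65×10⁻⁶ T.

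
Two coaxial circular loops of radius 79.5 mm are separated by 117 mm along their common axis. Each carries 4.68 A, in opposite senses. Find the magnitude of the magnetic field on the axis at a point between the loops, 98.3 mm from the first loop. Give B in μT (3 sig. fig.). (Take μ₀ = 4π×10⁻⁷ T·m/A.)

Each loop contributes B = μ₀IR²/[2(R²+z²)^(3/2)] on the axis, with z measured from that loop.
Loop 1 (z = 0.0983 m): B₁ = 9.20×10⁻⁶ T. Loop 2 (z = 0.0187 m): B₂ = 3.41×10⁻⁵ T.
The fields oppose: B = |B₁ − B₂| = 2.49×10⁻⁵ T.

B ≈ 24.9 μT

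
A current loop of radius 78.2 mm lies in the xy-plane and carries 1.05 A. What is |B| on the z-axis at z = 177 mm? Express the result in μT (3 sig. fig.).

On the axis of a circular loop, B = μ₀IR² / [2(R²+z²)^(3/2)].
R² + z² = (0.0782)² + (0.177)² = 0.03744 m², and (R²+z²)^(3/2) = 7.25×10⁻³ m³.
B = (4π×10⁻⁷ × 1.05 × 0.006115) / (2 × 7.25×10⁻³) = 5.57×10⁻⁷ T.

B ≈ 0.557 μT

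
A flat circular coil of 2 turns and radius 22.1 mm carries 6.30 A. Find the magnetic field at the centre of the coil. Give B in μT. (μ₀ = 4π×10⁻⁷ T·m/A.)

For an N-turn flat coil, B = Nμ₀I/(2R) with R = 0.0221 m.
B = 2 × 1.79×10⁻⁴ T = 3.58×10⁻⁴ T.

B ≈ 358 μT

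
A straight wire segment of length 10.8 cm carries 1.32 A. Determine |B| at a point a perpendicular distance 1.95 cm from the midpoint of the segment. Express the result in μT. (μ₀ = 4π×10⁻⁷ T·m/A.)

For a finite straight segment, B = (μ₀I/4πd)(sinθ₁ + sinθ₂), where θ₁, θ₂ are the angles from the perpendicular to each end.
The perpendicular from the point meets the wire at its midpoint, so each end is L/2 = 0.054 m away along the wire.
sinθ₁ = 0.054/√(0.054²+0.0195²) = 0.9406; sinθ₂ = 0.054/√(0.054²+0.0195²) = 0.9406.
B = (4π×10⁻⁷ × 1.32) / (4π × 0.0195) × (0.9406 + 0.9406) = 1.27×10⁻⁵ T.

B ≈ 12.7 μT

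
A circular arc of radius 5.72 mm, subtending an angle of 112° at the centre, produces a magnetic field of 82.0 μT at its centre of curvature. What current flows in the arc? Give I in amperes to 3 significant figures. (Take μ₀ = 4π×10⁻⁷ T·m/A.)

For a circular arc, B = μ₀Iφ/(4πR) with φ in radians; here φ = 1.955 rad.
So I = 4πRB/(μ₀φ) = 4π × 0.00572 × 8.20×10⁻⁵ / (4π×10⁻⁷ × 1.955) = 2.40 A.

I ≈ 2.40 A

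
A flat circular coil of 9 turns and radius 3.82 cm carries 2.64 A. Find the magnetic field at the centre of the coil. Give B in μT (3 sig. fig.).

B ≈ 391 μT

For an N-turn flat coil, B = Nμ₀I/(2R) with R = 0.0382 m.
B = 9 × 4.34×10⁻⁵ T = 3.91×10⁻⁴ T.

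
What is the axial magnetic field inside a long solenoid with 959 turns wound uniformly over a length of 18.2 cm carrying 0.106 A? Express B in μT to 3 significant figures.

Inside a long solenoid, B = μ₀nI with n = 5269 turns/m.
B = 4π×10⁻⁷ × 5269 × 0.106 = 7.02×10⁻⁴ T.

B ≈ 702 μT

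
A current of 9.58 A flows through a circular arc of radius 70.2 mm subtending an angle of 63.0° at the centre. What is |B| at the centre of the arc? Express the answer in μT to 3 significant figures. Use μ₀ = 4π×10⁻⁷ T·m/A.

B ≈ 15.0 μT

The Biot–Savart field of a circular arc at its centre is B = μ₀Iφ/(4πR), with φ = 1.1 rad.
B = (4π×10⁻⁷ × 9.58 × 1.1) / (4π × 0.0702) = 1.50×10⁻⁵ T.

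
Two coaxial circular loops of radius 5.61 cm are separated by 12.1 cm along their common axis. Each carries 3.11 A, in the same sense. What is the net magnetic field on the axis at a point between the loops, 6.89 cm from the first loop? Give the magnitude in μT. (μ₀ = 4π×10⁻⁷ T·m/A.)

B ≈ 22.5 μT

Each loop contributes B = μ₀IR²/[2(R²+z²)^(3/2)] on the axis, with z measured from that loop.
Loop 1 (z = 0.0689 m): B₁ = 8.77×10⁻⁶ T. Loop 2 (z = 0.0521 m): B₂ = 1.37×10⁻⁵ T.
The fields add: B = B₁ + B₂ = 2.25×10⁻⁵ T.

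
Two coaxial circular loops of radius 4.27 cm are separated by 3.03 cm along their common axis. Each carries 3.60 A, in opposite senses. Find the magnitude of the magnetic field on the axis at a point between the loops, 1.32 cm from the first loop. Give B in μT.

B ≈ 3.82 μT

Each loop contributes B = μ₀IR²/[2(R²+z²)^(3/2)] on the axis, with z measured from that loop.
Loop 1 (z = 0.0132 m): B₁ = 4.62×10⁻⁵ T. Loop 2 (z = 0.0171 m): B₂ = 4.24×10⁻⁵ T.
The fields oppose: B = |B₁ − B₂| = 3.82×10⁻⁶ T.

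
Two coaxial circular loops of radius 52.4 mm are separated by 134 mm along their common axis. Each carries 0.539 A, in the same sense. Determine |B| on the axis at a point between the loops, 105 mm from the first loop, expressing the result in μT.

Each loop contributes B = μ₀IR²/[2(R²+z²)^(3/2)] on the axis, with z measured from that loop.
Loop 1 (z = 0.105 m): B₁ = 5.75×10⁻⁷ T. Loop 2 (z = 0.029 m): B₂ = 4.33×10⁻⁶ T.
The fields add: B = B₁ + B₂ = 4.90×10⁻⁶ T.

B ≈ 4.90 μT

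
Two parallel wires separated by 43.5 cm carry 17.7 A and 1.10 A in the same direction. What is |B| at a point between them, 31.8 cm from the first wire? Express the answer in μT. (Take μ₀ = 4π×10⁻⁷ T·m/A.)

B ≈ 9.25 μT

Each long wire gives B = μ₀I/(2πd). Distances are d₁ = 0.318 m and d₂ = 0.117 m.
B₁ = 1.11×10⁻⁵ T, B₂ = 1.88×10⁻⁶ T.
Between parallel currents the two contributions point in opposite directions, so they subtract. B = |B₁ − B₂| = |1.11×10⁻⁵ − 1.88×10⁻⁶| = 9.25×10⁻⁶ T.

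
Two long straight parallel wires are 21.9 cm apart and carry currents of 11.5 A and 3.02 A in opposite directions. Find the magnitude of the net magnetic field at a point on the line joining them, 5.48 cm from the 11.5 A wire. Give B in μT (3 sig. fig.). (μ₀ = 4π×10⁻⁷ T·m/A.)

B ≈ 45.6 μT

Each long wire gives B = μ₀I/(2πd). Distances are d₁ = 0.0548 m and d₂ = 0.1642 m.
B₁ = 4.20×10⁻⁵ T, B₂ = 3.68×10⁻⁶ T.
Between antiparallel currents both contributions point the same way, so they add. B = B₁ + B₂ = 4.20×10⁻⁵ + 3.68×10⁻⁶ = 4.56×10⁻⁵ T.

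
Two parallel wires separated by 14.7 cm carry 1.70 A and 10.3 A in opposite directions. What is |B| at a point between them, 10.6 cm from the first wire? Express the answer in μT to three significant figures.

B ≈ 53.5 μT

Each long wire gives B = μ₀I/(2πd). Distances are d₁ = 0.106 m and d₂ = 0.041 m.
B₁ = 3.21×10⁻⁶ T, B₂ = 5.02×10⁻⁵ T.
Between antiparallel currents both contributions point the same way, so they add. B = B₁ + B₂ = 3.21×10⁻⁶ + 5.02×10⁻⁵ = 5.35×10⁻⁵ T.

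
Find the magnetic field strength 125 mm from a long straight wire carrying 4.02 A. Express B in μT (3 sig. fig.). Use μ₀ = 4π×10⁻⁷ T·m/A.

B ≈ 6.43 μT

For an infinitely long straight wire, B = μ₀I/(2πd).
B = (4π×10⁻⁷ × 4.02) / (2π × 0.125) = 6.43×10⁻⁶ T.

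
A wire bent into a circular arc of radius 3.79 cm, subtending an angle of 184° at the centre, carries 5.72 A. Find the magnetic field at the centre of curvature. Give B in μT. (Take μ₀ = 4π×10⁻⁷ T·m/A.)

The Biot–Savart field of a circular arc at its centre is B = μ₀Iφ/(4πR), with φ = 3.211 rad.
B = (4π×10⁻⁷ × 5.72 × 3.211) / (4π × 0.0379) = 4.85×10⁻⁵ T.

B ≈ 48.5 μT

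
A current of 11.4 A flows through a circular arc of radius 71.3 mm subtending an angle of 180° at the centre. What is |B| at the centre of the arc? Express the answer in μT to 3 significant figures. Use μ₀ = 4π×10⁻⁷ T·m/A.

The Biot–Savart field of a circular arc at its centre is B = μ₀Iφ/(4πR), with φ = 3.142 rad.
B = (4π×10⁻⁷ × 11.4 × 3.142) / (4π × 0.0713) = 5.02×10⁻⁵ T.

B ≈ 50.2 μT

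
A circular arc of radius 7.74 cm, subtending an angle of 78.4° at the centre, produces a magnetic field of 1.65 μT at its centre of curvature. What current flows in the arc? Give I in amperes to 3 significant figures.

For a circular arc, B = μ₀Iφ/(4πR) with φ in radians; here φ = 1.368 rad.
So I = 4πRB/(μ₀φ) = 4π × 0.0774 × 1.65×10⁻⁶ / (4π×10⁻⁷ × 1.368) = 0.933 A.

I ≈ 0.933 A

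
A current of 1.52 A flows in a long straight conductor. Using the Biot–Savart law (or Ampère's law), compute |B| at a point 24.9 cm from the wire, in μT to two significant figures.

For an infinitely long straight wire, B = μ₀I/(2πd).
B = (4π×10⁻⁷ × 1.52) / (2π × 0.249) = 1.22×10⁻⁶ T.

B ≈ 1.2 μT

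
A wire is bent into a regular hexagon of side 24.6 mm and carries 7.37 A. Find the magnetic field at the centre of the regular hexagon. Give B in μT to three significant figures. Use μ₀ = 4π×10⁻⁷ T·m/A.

Each side is a finite straight segment at perpendicular distance d = a/(2 tan(π/6)) = 0.0213 m from the centre, with end-angles ±π/6.
One side contributes B₁ = (μ₀I/4πd)·2 sin(π/6) = 3.46×10⁻⁵ T.
All 6 sides add in the same direction: B = 6 × 3.46×10⁻⁵ = 2.08×10⁻⁴ T.

B ≈ 208 μT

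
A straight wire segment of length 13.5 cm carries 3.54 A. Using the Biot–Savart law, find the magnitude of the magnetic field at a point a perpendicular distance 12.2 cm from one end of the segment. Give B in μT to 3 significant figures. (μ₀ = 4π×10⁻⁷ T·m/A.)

For a finite straight segment, B = (μ₀I/4πd)(sinθ₁ + sinθ₂), where θ₁, θ₂ are the angles from the perpendicular to each end.
The perpendicular foot is at one end, so the two end-offsets along the wire are 0 and L = 0.135 m.
sinθ₁ = 0/√(0²+0.122²) = 0.0000; sinθ₂ = 0.135/√(0.135²+0.122²) = 0.7419.
B = (4π×10⁻⁷ × 3.54) / (4π × 0.122) × (0.0000 + 0.7419) = 2.15×10⁻⁶ T.

B ≈ 2.15 μT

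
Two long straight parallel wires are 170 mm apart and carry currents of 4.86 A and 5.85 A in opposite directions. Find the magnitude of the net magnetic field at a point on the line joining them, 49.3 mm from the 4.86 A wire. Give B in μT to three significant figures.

Each long wire gives B = μ₀I/(2πd). Distances are d₁ = 0.0493 m and d₂ = 0.1207 m.
B₁ = 1.97×10⁻⁵ T, B₂ = 9.69×10⁻⁶ T.
Between antiparallel currents both contributions point the same way, so they add. B = B₁ + B₂ = 1.97×10⁻⁵ + 9.69×10⁻⁶ = 2.94×10⁻⁵ T.

B ≈ 29.4 μT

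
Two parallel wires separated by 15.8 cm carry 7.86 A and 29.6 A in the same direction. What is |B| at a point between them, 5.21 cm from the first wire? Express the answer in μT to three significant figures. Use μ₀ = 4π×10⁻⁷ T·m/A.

B ≈ 25.7 μT

Each long wire gives B = μ₀I/(2πd). Distances are d₁ = 0.0521 m and d₂ = 0.1059 m.
B₁ = 3.02×10⁻⁵ T, B₂ = 5.59×10⁻⁵ T.
Between parallel currents the two contributions point in opposite directions, so they subtract. B = |B₁ − B₂| = |3.02×10⁻⁵ − 5.59×10⁻⁵| = 2.57×10⁻⁵ T.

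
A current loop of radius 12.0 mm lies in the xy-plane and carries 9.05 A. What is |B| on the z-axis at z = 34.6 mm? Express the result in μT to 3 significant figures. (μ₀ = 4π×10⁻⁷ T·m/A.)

B ≈ 16.7 μT

On the axis of a circular loop, B = μ₀IR² / [2(R²+z²)^(3/2)].
R² + z² = (0.012)² + (0.0346)² = 0.001341 m², and (R²+z²)^(3/2) = 4.91×10⁻⁵ m³.
B = (4π×10⁻⁷ × 9.05 × 0.000144) / (2 × 4.91×10⁻⁵) = 1.67×10⁻⁵ T.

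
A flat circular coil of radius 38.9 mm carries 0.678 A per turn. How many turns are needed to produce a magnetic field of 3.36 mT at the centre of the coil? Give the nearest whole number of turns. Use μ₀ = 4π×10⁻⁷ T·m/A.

N = 307

For an N-turn coil, B = Nμ₀I/(2R). A single turn gives B₁ = 1.10×10⁻⁵ T with R = 0.0389 m.
N = B/B₁ = 3.36×10⁻³ / 1.10×10⁻⁵ = 306.82.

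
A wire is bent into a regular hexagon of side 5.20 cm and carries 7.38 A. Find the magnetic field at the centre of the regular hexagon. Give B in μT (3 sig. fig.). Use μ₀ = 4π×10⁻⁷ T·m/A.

B ≈ 98.3 μT

Each side is a finite straight segment at perpendicular distance d = a/(2 tan(π/6)) = 0.04503 m from the centre, with end-angles ±π/6.
One side contributes B₁ = (μ₀I/4πd)·2 sin(π/6) = 1.64×10⁻⁵ T.
All 6 sides add in the same direction: B = 6 × 1.64×10⁻⁵ = 9.83×10⁻⁵ T.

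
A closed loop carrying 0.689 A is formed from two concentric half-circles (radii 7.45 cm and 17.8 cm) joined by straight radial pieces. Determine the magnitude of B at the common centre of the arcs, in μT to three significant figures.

B ≈ 1.69 μT

The radial connectors point toward the centre, so dl × r̂ = 0 and they contribute nothing.
Each semicircle gives μ₀I/(4R): inner arc 2.91×10⁻⁶ T, outer arc 1.22×10⁻⁶ T.
The two arcs carry current in opposite angular senses, so their fields oppose: B = |2.91×10⁻⁶ − 1.22×10⁻⁶| = 1.69×10⁻⁶ T.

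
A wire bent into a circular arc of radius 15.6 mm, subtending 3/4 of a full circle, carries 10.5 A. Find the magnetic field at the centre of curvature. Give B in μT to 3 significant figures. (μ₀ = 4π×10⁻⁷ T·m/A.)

The Biot–Savart field of a circular arc at its centre is B = μ₀Iφ/(4πR), with φ = 4.712 rad.
B = (4π×10⁻⁷ × 10.5 × 4.712) / (4π × 0.0156) = 3.17×10⁻⁴ T.

B ≈ 317 μT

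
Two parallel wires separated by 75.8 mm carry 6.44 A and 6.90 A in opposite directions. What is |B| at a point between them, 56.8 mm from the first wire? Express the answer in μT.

B ≈ 95.3 μT

Each long wire gives B = μ₀I/(2πd). Distances are d₁ = 0.0568 m and d₂ = 0.019 m.
B₁ = 2.27×10⁻⁵ T, B₂ = 7.26×10⁻⁵ T.
Between antiparallel currents both contributions point the same way, so they add. B = B₁ + B₂ = 2.27×10⁻⁵ + 7.26×10⁻⁵ = 9.53×10⁻⁵ T.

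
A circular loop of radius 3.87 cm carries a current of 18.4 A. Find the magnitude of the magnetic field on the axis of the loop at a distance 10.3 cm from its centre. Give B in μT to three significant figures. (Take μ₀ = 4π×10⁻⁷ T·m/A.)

B ≈ 13.0 μT

On the axis of a circular loop, B = μ₀IR² / [2(R²+z²)^(3/2)].
R² + z² = (0.0387)² + (0.103)² = 0.01211 m², and (R²+z²)^(3/2) = 1.33×10⁻³ m³.
B = (4π×10⁻⁷ × 18.4 × 0.001498) / (2 × 1.33×10⁻³) = 1.30×10⁻⁵ T.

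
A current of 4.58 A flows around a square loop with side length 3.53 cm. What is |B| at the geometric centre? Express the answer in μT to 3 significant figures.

B ≈ 147 μT

Each side is a finite straight segment at perpendicular distance d = a/(2 tan(π/4)) = 0.01765 m from the centre, with end-angles ±π/4.
One side contributes B₁ = (μ₀I/4πd)·2 sin(π/4) = 3.67×10⁻⁵ T.
All 4 sides add in the same direction: B = 4 × 3.67×10⁻⁵ = 1.47×10⁻⁴ T.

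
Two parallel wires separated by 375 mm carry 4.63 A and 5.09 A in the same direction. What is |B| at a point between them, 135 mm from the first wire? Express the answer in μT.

B ≈ 2.62 μT

Each long wire gives B = μ₀I/(2πd). Distances are d₁ = 0.135 m and d₂ = 0.24 m.
B₁ = 6.86×10⁻⁶ T, B₂ = 4.24×10⁻⁶ T.
Between parallel currents the two contributions point in opposite directions, so they subtract. B = |B₁ − B₂| = |6.86×10⁻⁶ − 4.24×10⁻⁶| = 2.62×10⁻⁶ T.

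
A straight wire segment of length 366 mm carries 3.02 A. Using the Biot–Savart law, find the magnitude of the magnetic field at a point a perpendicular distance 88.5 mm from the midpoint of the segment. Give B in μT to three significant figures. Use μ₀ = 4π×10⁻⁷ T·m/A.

B ≈ 6.14 μT

For a finite straight segment, B = (μ₀I/4πd)(sinθ₁ + sinθ₂), where θ₁, θ₂ are the angles from the perpendicular to each end.
The perpendicular from the point meets the wire at its midpoint, so each end is L/2 = 0.183 m away along the wire.
sinθ₁ = 0.183/√(0.183²+0.0885²) = 0.9003; sinθ₂ = 0.183/√(0.183²+0.0885²) = 0.9003.
B = (4π×10⁻⁷ × 3.02) / (4π × 0.0885) × (0.9003 + 0.9003) = 6.14×10⁻⁶ T.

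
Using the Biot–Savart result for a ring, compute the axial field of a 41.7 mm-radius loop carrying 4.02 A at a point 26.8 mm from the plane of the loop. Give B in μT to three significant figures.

On the axis of a circular loop, B = μ₀IR² / [2(R²+z²)^(3/2)].
R² + z² = (0.0417)² + (0.0268)² = 0.002457 m², and (R²+z²)^(3/2) = 1.22×10⁻⁴ m³.
B = (4π×10⁻⁷ × 4.02 × 0.001739) / (2 × 1.22×10⁻⁴) = 3.61×10⁻⁵ T.

B ≈ 36.1 μT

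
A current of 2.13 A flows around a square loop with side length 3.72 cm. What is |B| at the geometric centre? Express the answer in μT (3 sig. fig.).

B ≈ 64.8 μT

Each side is a finite straight segment at perpendicular distance d = a/(2 tan(π/4)) = 0.0186 m from the centre, with end-angles ±π/4.
One side contributes B₁ = (μ₀I/4πd)·2 sin(π/4) = 1.62×10⁻⁵ T.
All 4 sides add in the same direction: B = 4 × 1.62×10⁻⁵ = 6.48×10⁻⁵ T.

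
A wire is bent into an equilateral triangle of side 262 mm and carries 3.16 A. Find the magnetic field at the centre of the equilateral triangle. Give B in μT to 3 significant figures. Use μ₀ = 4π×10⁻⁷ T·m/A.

Each side is a finite straight segment at perpendicular distance d = a/(2 tan(π/3)) = 0.07563 m from the centre, with end-angles ±π/3.
One side contributes B₁ = (μ₀I/4πd)·2 sin(π/3) = 7.24×10⁻⁶ T.
All 3 sides add in the same direction: B = 3 × 7.24×10⁻⁶ = 2.17×10⁻⁵ T.

B ≈ 21.7 μT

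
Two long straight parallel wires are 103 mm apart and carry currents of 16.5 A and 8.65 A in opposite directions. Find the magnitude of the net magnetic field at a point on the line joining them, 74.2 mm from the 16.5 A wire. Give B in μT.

Each long wire gives B = μ₀I/(2πd). Distances are d₁ = 0.0742 m and d₂ = 0.0288 m.
B₁ = 4.45×10⁻⁵ T, B₂ = 6.01×10⁻⁵ T.
Between antiparallel currents both contributions point the same way, so they add. B = B₁ + B₂ = 4.45×10⁻⁵ + 6.01×10⁻⁵ = 1.05×10⁻⁴ T.

B ≈ 105 μT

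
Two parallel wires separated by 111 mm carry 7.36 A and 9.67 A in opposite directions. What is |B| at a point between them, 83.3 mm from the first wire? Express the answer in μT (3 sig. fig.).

Each long wire gives B = μ₀I/(2πd). Distances are d₁ = 0.0833 m and d₂ = 0.0277 m.
B₁ = 1.77×10⁻⁵ T, B₂ = 6.98×10⁻⁵ T.
Between antiparallel currents both contributions point the same way, so they add. B = B₁ + B₂ = 1.77×10⁻⁵ + 6.98×10⁻⁵ = 8.75×10⁻⁵ T.

B ≈ 87.5 μT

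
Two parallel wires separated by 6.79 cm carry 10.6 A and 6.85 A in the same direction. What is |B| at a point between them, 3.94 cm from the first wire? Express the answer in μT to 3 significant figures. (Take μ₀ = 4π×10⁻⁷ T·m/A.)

Each long wire gives B = μ₀I/(2πd). Distances are d₁ = 0.0394 m and d₂ = 0.0285 m.
B₁ = 5.38×10⁻⁵ T, B₂ = 4.81×10⁻⁵ T.
Between parallel currents the two contributions point in opposite directions, so they subtract. B = |B₁ − B₂| = |5.38×10⁻⁵ − 4.81×10⁻⁵| = 5.74×10⁻⁶ T.

B ≈ 5.74 μT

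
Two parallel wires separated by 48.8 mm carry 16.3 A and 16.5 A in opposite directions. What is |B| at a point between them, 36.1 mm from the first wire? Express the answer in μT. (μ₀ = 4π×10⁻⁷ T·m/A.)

B ≈ 350 μT

Each long wire gives B = μ₀I/(2πd). Distances are d₁ = 0.0361 m and d₂ = 0.0127 m.
B₁ = 9.03×10⁻⁵ T, B₂ = 2.60×10⁻⁴ T.
Between antiparallel currents both contributions point the same way, so they add. B = B₁ + B₂ = 9.03×10⁻⁵ + 2.60×10⁻⁴ = 3.50×10⁻⁴ T.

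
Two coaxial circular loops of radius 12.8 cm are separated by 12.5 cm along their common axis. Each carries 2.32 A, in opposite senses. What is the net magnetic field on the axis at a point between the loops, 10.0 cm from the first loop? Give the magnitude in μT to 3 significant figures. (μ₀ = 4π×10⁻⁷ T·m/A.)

B ≈ 5.19 μT

Each loop contributes B = μ₀IR²/[2(R²+z²)^(3/2)] on the axis, with z measured from that loop.
Loop 1 (z = 0.1 m): B₁ = 5.57×10⁻⁶ T. Loop 2 (z = 0.025 m): B₂ = 1.08×10⁻⁵ T.
The fields oppose: B = |B₁ − B₂| = 5.19×10⁻⁶ T.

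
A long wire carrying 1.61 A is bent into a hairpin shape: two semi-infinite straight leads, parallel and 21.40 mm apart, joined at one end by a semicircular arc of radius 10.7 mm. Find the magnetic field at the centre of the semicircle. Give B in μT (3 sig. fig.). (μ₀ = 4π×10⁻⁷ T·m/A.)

The semicircular arc contributes B_arc = μ₀I·π/(4πR) = μ₀I/(4R) = 4.73×10⁻⁵ T.
Each semi-infinite lead is at perpendicular distance R = 0.0107 m from the centre, with the perpendicular foot at its near end, so it contributes μ₀I/(4πR); both point the same way, together 3.01×10⁻⁵ T.
Arc and leads all point the same direction: B = 4.73×10⁻⁵ + 3.01×10⁻⁵ = 7.74×10⁻⁵ T.

B ≈ 77.4 μT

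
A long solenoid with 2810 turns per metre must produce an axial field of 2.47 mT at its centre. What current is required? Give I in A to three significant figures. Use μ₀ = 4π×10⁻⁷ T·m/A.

Inside a long solenoid B = μ₀nI with n = 2810 m⁻¹, so I = B/(μ₀n).
I = 2.47×10⁻³ / (4π×10⁻⁷ × 2810) = 0.699 A.

I ≈ 0.699 A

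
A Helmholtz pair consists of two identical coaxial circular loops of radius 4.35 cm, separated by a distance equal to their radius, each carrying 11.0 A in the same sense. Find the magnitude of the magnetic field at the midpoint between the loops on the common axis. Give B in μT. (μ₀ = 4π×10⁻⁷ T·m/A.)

B ≈ 227 μT

Each loop contributes B = μ₀IR²/[2(R²+z²)^(3/2)] on the axis, with z measured from that loop.
Loop 1 (z = 0.02175 m): B₁ = 1.14×10⁻⁴ T. Loop 2 (z = 0.02175 m): B₂ = 1.14×10⁻⁴ T.
The fields add: B = B₁ + B₂ = 2.27×10⁻⁴ T.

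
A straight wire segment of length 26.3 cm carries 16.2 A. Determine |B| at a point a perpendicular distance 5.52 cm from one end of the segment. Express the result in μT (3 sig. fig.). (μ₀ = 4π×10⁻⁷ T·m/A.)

B ≈ 28.7 μT

For a finite straight segment, B = (μ₀I/4πd)(sinθ₁ + sinθ₂), where θ₁, θ₂ are the angles from the perpendicular to each end.
The perpendicular foot is at one end, so the two end-offsets along the wire are 0 and L = 0.263 m.
sinθ₁ = 0/√(0²+0.0552²) = 0.0000; sinθ₂ = 0.263/√(0.263²+0.0552²) = 0.9787.
B = (4π×10⁻⁷ × 16.2) / (4π × 0.0552) × (0.0000 + 0.9787) = 2.87×10⁻⁵ T.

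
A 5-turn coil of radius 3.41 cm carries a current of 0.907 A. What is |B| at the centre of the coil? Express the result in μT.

For an N-turn flat coil, B = Nμ₀I/(2R) with R = 0.0341 m.
B = 5 × 1.67×10⁻⁵ T = 8.36×10⁻⁵ T.

B ≈ 83.6 μT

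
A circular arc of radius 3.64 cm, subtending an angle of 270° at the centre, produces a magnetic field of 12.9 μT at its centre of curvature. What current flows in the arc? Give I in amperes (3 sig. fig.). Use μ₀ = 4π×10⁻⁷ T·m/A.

For a circular arc, B = μ₀Iφ/(4πR) with φ in radians; here φ = 4.712 rad.
So I = 4πRB/(μ₀φ) = 4π × 0.0364 × 1.29×10⁻⁵ / (4π×10⁻⁷ × 4.712) = 0.996 A.

I ≈ 0.996 A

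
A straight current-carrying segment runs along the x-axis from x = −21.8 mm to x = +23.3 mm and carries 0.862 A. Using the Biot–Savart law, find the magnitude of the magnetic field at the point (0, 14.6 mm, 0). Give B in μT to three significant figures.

B ≈ 9.91 μT

For a finite straight segment, B = (μ₀I/4πd)(sinθ₁ + sinθ₂), where θ₁, θ₂ are the angles from the perpendicular to each end.
The perpendicular distance is d = 0.0146 m; the end-offsets along the wire are a = 0.0218 m and b = 0.0233 m.
sinθ₁ = 0.0218/√(0.0218²+0.0146²) = 0.8309; sinθ₂ = 0.0233/√(0.0233²+0.0146²) = 0.8474.
B = (4π×10⁻⁷ × 0.862) / (4π × 0.0146) × (0.8309 + 0.8474) = 9.91×10⁻⁶ T.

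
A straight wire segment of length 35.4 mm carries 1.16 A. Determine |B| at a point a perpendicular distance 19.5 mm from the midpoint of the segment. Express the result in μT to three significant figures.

B ≈ 8.00 μT

For a finite straight segment, B = (μ₀I/4πd)(sinθ₁ + sinθ₂), where θ₁, θ₂ are the angles from the perpendicular to each end.
The perpendicular from the point meets the wire at its midpoint, so each end is L/2 = 0.0177 m away along the wire.
sinθ₁ = 0.0177/√(0.0177²+0.0195²) = 0.6721; sinθ₂ = 0.0177/√(0.0177²+0.0195²) = 0.6721.
B = (4π×10⁻⁷ × 1.16) / (4π × 0.0195) × (0.6721 + 0.6721) = 8.00×10⁻⁶ T.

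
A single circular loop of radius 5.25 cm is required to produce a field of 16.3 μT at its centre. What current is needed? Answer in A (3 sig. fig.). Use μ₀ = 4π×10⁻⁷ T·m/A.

At the centre of a circular loop B = μ₀I/(2R), so I = 2RB/μ₀.
With R = 0.0525 m, I = 2 × 0.0525 × 1.63×10⁻⁵ / (4π×10⁻⁷) = 1.36 A.

I ≈ 1.36 A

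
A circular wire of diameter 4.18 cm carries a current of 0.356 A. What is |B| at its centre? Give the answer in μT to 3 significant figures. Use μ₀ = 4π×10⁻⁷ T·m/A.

At the centre of a circular loop the Biot–Savart law gives B = μ₀I/(2R) (so R = 0.0209 m).
B = (4π×10⁻⁷ × 0.356) / (2 × 0.0209) = 1.07×10⁻⁵ T.

B ≈ 10.7 μT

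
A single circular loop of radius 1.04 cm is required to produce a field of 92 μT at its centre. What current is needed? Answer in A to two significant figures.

At the centre of a circular loop B = μ₀I/(2R), so I = 2RB/μ₀.
With R = 0.0104 m, I = 2 × 0.0104 × 9.20×10⁻⁵ / (4π×10⁻⁷) = 1.52 A.

I ≈ 1.5 A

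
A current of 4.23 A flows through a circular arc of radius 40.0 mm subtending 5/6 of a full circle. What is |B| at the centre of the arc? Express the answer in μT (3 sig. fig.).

The Biot–Savart field of a circular arc at its centre is B = μ₀Iφ/(4πR), with φ = 5.236 rad.
B = (4π×10⁻⁷ × 4.23 × 5.236) / (4π × 0.04) = 5.54×10⁻⁵ T.

B ≈ 55.4 μT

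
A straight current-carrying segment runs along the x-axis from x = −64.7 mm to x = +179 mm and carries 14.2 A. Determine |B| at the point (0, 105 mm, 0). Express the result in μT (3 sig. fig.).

B ≈ 18.8 μT

For a finite straight segment, B = (μ₀I/4πd)(sinθ₁ + sinθ₂), where θ₁, θ₂ are the angles from the perpendicular to each end.
The perpendicular distance is d = 0.105 m; the end-offsets along the wire are a = 0.0647 m and b = 0.179 m.
sinθ₁ = 0.0647/√(0.0647²+0.105²) = 0.5246; sinθ₂ = 0.179/√(0.179²+0.105²) = 0.8626.
B = (4π×10⁻⁷ × 14.2) / (4π × 0.105) × (0.5246 + 0.8626) = 1.88×10⁻⁵ T.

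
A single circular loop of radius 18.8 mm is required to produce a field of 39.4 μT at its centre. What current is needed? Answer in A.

I ≈ 1.18 A

At the centre of a circular loop B = μ₀I/(2R), so I = 2RB/μ₀.
With R = 0.0188 m, I = 2 × 0.0188 × 3.94×10⁻⁵ / (4π×10⁻⁷) = 1.18 A.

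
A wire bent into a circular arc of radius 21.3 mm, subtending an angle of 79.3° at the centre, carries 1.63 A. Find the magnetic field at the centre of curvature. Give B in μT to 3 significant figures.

The Biot–Savart field of a circular arc at its centre is B = μ₀Iφ/(4πR), with φ = 1.384 rad.
B = (4π×10⁻⁷ × 1.63 × 1.384) / (4π × 0.0213) = 1.06×10⁻⁵ T.

B ≈ 10.6 μT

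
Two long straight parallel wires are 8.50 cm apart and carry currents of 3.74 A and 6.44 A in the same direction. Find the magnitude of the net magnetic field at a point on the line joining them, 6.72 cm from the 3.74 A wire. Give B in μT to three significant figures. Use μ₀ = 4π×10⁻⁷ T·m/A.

B ≈ 61.2 μT

Each long wire gives B = μ₀I/(2πd). Distances are d₁ = 0.0672 m and d₂ = 0.0178 m.
B₁ = 1.11×10⁻⁵ T, B₂ = 7.24×10⁻⁵ T.
Between parallel currents the two contributions point in opposite directions, so they subtract. B = |B₁ − B₂| = |1.11×10⁻⁵ − 7.24×10⁻⁵| = 6.12×10⁻⁵ T.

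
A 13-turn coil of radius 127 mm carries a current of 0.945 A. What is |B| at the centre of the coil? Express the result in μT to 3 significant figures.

B ≈ 60.8 μT

For an N-turn flat coil, B = Nμ₀I/(2R) with R = 0.127 m.
B = 13 × 4.68×10⁻⁶ T = 6.08×10⁻⁵ T.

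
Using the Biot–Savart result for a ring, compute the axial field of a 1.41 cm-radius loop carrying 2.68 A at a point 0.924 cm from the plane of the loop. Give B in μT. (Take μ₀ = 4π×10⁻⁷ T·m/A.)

B ≈ 69.9 μT

On the axis of a circular loop, B = μ₀IR² / [2(R²+z²)^(3/2)].
R² + z² = (0.0141)² + (0.00924)² = 0.0002842 m², and (R²+z²)^(3/2) = 4.79×10⁻⁶ m³.
B = (4π×10⁻⁷ × 2.68 × 0.0001988) / (2 × 4.79×10⁻⁶) = 6.99×10⁻⁵ T.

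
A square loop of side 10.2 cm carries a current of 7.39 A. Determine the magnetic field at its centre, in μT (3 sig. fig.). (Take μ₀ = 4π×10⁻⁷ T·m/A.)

B ≈ 82.0 μT

Each side is a finite straight segment at perpendicular distance d = a/(2 tan(π/4)) = 0.051 m from the centre, with end-angles ±π/4.
One side contributes B₁ = (μ₀I/4πd)·2 sin(π/4) = 2.05×10⁻⁵ T.
All 4 sides add in the same direction: B = 4 × 2.05×10⁻⁵ = 8.20×10⁻⁵ T.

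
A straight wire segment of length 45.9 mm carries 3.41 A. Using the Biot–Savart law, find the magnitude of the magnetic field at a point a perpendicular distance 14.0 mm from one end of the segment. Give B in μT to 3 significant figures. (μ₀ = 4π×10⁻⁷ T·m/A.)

For a finite straight segment, B = (μ₀I/4πd)(sinθ₁ + sinθ₂), where θ₁, θ₂ are the angles from the perpendicular to each end.
The perpendicular foot is at one end, so the two end-offsets along the wire are 0 and L = 0.0459 m.
sinθ₁ = 0/√(0²+0.014²) = 0.0000; sinθ₂ = 0.0459/√(0.0459²+0.014²) = 0.9565.
B = (4π×10⁻⁷ × 3.41) / (4π × 0.014) × (0.0000 + 0.9565) = 2.33×10⁻⁵ T.

B ≈ 23.3 μT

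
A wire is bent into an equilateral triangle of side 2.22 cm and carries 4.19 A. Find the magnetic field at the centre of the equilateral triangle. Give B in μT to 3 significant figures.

Each side is a finite straight segment at perpendicular distance d = a/(2 tan(π/3)) = 0.006409 m from the centre, with end-angles ±π/3.
One side contributes B₁ = (μ₀I/4πd)·2 sin(π/3) = 1.13×10⁻⁴ T.
All 3 sides add in the same direction: B = 3 × 1.13×10⁻⁴ = 3.40×10⁻⁴ T.

B ≈ 340 μT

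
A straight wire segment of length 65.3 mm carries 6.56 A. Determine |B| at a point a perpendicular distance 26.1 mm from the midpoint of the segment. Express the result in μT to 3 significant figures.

For a finite straight segment, B = (μ₀I/4πd)(sinθ₁ + sinθ₂), where θ₁, θ₂ are the angles from the perpendicular to each end.
The perpendicular from the point meets the wire at its midpoint, so each end is L/2 = 0.03265 m away along the wire.
sinθ₁ = 0.03265/√(0.03265²+0.0261²) = 0.7811; sinθ₂ = 0.03265/√(0.03265²+0.0261²) = 0.7811.
B = (4π×10⁻⁷ × 6.56) / (4π × 0.0261) × (0.7811 + 0.7811) = 3.93×10⁻⁵ T.

B ≈ 39.3 μT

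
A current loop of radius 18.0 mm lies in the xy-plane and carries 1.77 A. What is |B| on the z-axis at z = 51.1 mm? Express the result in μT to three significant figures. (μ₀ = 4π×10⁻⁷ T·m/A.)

On the axis of a circular loop, B = μ₀IR² / [2(R²+z²)^(3/2)].
R² + z² = (0.018)² + (0.0511)² = 0.002935 m², and (R²+z²)^(3/2) = 1.59×10⁻⁴ m³.
B = (4π×10⁻⁷ × 1.77 × 0.000324) / (2 × 1.59×10⁻⁴) = 2.27×10⁻⁶ T.

B ≈ 2.27 μT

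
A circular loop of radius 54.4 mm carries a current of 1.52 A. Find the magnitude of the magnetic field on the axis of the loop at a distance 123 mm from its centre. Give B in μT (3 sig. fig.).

B ≈ 1.16 μT

On the axis of a circular loop, B = μ₀IR² / [2(R²+z²)^(3/2)].
R² + z² = (0.0544)² + (0.123)² = 0.01809 m², and (R²+z²)^(3/2) = 2.43×10⁻³ m³.
B = (4π×10⁻⁷ × 1.52 × 0.002959) / (2 × 2.43×10⁻³) = 1.16×10⁻⁶ T.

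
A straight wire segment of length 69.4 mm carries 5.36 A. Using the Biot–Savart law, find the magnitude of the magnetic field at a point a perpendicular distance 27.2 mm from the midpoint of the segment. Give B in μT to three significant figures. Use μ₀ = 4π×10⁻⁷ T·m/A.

For a finite straight segment, B = (μ₀I/4πd)(sinθ₁ + sinθ₂), where θ₁, θ₂ are the angles from the perpendicular to each end.
The perpendicular from the point meets the wire at its midpoint, so each end is L/2 = 0.0347 m away along the wire.
sinθ₁ = 0.0347/√(0.0347²+0.0272²) = 0.7870; sinθ₂ = 0.0347/√(0.0347²+0.0272²) = 0.7870.
B = (4π×10⁻⁷ × 5.36) / (4π × 0.0272) × (0.7870 + 0.7870) = 3.10×10⁻⁵ T.

B ≈ 31.0 μT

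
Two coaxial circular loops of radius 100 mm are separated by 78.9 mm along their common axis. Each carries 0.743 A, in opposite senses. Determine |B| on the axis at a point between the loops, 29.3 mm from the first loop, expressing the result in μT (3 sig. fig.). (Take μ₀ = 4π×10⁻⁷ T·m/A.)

B ≈ 0.769 μT

Each loop contributes B = μ₀IR²/[2(R²+z²)^(3/2)] on the axis, with z measured from that loop.
Loop 1 (z = 0.0293 m): B₁ = 4.13×10⁻⁶ T. Loop 2 (z = 0.0496 m): B₂ = 3.36×10⁻⁶ T.
The fields oppose: B = |B₁ − B₂| = 7.69×10⁻⁷ T.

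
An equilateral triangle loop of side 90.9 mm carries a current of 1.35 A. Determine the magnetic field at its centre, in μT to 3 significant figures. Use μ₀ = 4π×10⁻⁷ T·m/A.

B ≈ 26.7 μT

Each side is a finite straight segment at perpendicular distance d = a/(2 tan(π/3)) = 0.02624 m from the centre, with end-angles ±π/3.
One side contributes B₁ = (μ₀I/4πd)·2 sin(π/3) = 8.91×10⁻⁶ T.
All 3 sides add in the same direction: B = 3 × 8.91×10⁻⁶ = 2.67×10⁻⁵ T.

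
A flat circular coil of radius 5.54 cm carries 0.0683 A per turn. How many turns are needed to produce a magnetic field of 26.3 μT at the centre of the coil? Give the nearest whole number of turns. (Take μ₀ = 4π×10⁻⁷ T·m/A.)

For an N-turn coil, B = Nμ₀I/(2R). A single turn gives B₁ = 7.75×10⁻⁷ T with R = 0.0554 m.
N = B/B₁ = 2.63×10⁻⁵ / 7.75×10⁻⁷ = 33.95.

N = 34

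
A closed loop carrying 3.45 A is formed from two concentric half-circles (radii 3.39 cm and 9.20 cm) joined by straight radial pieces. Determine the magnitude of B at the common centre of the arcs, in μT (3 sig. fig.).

The radial connectors point toward the centre, so dl × r̂ = 0 and they contribute nothing.
Each semicircle gives μ₀I/(4R): inner arc 3.20×10⁻⁵ T, outer arc 1.18×10⁻⁵ T.
The two arcs carry current in opposite angular senses, so their fields oppose: B = |3.20×10⁻⁵ − 1.18×10⁻⁵| = 2.02×10⁻⁵ T.

B ≈ 20.2 μT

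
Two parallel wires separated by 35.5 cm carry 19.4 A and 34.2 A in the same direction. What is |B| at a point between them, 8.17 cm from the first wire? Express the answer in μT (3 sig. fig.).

B ≈ 22.5 μT

Each long wire gives B = μ₀I/(2πd). Distances are d₁ = 0.0817 m and d₂ = 0.2733 m.
B₁ = 4.75×10⁻⁵ T, B₂ = 2.50×10⁻⁵ T.
Between parallel currents the two contributions point in opposite directions, so they subtract. B = |B₁ − B₂| = |4.75×10⁻⁵ − 2.50×10⁻⁵| = 2.25×10⁻⁵ T.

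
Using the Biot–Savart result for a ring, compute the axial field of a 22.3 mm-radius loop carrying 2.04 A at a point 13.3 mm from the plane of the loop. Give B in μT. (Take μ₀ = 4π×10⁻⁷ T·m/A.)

On the axis of a circular loop, B = μ₀IR² / [2(R²+z²)^(3/2)].
R² + z² = (0.0223)² + (0.0133)² = 0.0006742 m², and (R²+z²)^(3/2) = 1.75×10⁻⁵ m³.
B = (4π×10⁻⁷ × 2.04 × 0.0004973) / (2 × 1.75×10⁻⁵) = 3.64×10⁻⁵ T.

B ≈ 36.4 μT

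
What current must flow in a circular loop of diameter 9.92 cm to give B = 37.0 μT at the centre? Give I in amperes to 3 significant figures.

I ≈ 2.92 A

At the centre of a circular loop B = μ₀I/(2R), so I = 2RB/μ₀.
With R = 0.0496 m, I = 2 × 0.0496 × 3.70×10⁻⁵ / (4π×10⁻⁷) = 2.92 A.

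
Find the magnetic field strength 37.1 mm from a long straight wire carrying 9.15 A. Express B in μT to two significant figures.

B ≈ 49 μT

For an infinitely long straight wire, B = μ₀I/(2πd).
B = (4π×10⁻⁷ × 9.15) / (2π × 0.0371) = 4.93×10⁻⁵ T.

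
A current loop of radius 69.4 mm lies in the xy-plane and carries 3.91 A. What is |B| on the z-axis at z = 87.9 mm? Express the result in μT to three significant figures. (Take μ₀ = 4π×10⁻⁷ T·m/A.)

B ≈ 8.42 μT

On the axis of a circular loop, B = μ₀IR² / [2(R²+z²)^(3/2)].
R² + z² = (0.0694)² + (0.0879)² = 0.01254 m², and (R²+z²)^(3/2) = 1.40×10⁻³ m³.
B = (4π×10⁻⁷ × 3.91 × 0.004816) / (2 × 1.40×10⁻³) = 8.42×10⁻⁶ T.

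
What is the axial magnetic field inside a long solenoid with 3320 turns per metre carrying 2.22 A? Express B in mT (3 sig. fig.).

Inside a long solenoid, B = μ₀nI with n = 3320 turns/m.
B = 4π×10⁻⁷ × 3320 × 2.22 = 9.26×10⁻³ T.

B ≈ 9.26 mT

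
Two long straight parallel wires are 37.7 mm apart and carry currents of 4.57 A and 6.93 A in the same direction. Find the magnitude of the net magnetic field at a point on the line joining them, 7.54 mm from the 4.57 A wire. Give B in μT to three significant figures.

Each long wire gives B = μ₀I/(2πd). Distances are d₁ = 0.00754 m and d₂ = 0.03016 m.
B₁ = 1.21×10⁻⁴ T, B₂ = 4.60×10⁻⁵ T.
Between parallel currents the two contributions point in opposite directions, so they subtract. B = |B₁ − B₂| = |1.21×10⁻⁴ − 4.60×10⁻⁵| = 7.53×10⁻⁵ T.

B ≈ 75.3 μT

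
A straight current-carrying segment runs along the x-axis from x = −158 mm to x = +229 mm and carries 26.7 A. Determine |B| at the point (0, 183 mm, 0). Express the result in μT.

B ≈ 20.9 μT

For a finite straight segment, B = (μ₀I/4πd)(sinθ₁ + sinθ₂), where θ₁, θ₂ are the angles from the perpendicular to each end.
The perpendicular distance is d = 0.183 m; the end-offsets along the wire are a = 0.158 m and b = 0.229 m.
sinθ₁ = 0.158/√(0.158²+0.183²) = 0.6535; sinθ₂ = 0.229/√(0.229²+0.183²) = 0.7812.
B = (4π×10⁻⁷ × 26.7) / (4π × 0.183) × (0.6535 + 0.7812) = 2.09×10⁻⁵ T.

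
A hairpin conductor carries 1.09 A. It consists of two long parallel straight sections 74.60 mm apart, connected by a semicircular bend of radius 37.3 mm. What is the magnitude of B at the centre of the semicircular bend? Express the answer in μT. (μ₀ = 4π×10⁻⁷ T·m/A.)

The semicircular arc contributes B_arc = μ₀I·π/(4πR) = μ₀I/(4R) = 9.18×10⁻⁶ T.
Each semi-infinite lead is at perpendicular distance R = 0.0373 m from the centre, with the perpendicular foot at its near end, so it contributes μ₀I/(4πR); both point the same way, together 5.84×10⁻⁶ T.
Arc and leads all point the same direction: B = 9.18×10⁻⁶ + 5.84×10⁻⁶ = 1.50×10⁻⁵ T.

B ≈ 15.0 μT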